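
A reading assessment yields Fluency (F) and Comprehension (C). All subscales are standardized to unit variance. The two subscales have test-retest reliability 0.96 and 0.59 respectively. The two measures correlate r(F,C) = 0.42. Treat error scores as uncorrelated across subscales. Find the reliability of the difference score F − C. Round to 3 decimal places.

Var(F−C) = 1 + 1 − 2·0.42 = 2 − 0.84 = 1.16.
Under uncorrelated errors the observed covariances equal the true-score covariances, so only the own-variance terms attenuate.
True-score variance = [0.96 + 0.59] − 0.84 = 1.55 − 0.84 = 0.71.
Reliability = 0.71 / 1.16 = 0.612.

0.612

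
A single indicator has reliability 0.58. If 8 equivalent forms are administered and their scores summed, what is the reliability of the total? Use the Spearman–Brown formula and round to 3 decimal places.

ρ_k = kρ / (1 + (k−1)ρ) = 8·0.58 / (1 + 7·0.58) = 4.640 / 5.060 = 0.917.

0.917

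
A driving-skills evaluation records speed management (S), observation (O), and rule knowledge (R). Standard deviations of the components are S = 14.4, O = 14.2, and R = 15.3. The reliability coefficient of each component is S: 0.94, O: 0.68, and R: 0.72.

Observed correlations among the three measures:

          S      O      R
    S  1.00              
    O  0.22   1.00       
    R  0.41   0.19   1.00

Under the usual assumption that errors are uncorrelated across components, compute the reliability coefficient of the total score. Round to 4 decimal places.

0.8570

Var(S+O+R) = 14.4² + 14.2² + 15.3² + 2·[14.4·14.2·0.22 + 14.4·15.3·0.41 + 14.2·15.3·0.19] = 643.09 + 353.192 = 996.282.
Because errors are independent across components, Cov(Tᵢ,Tⱼ) = Cov(Xᵢ,Xⱼ); the off-diagonal part of the true-score variance is the same as above.
True-score variance = [14.4²·0.94 + 14.2²·0.68 + 15.3²·0.72] + 353.192 = 500.578 + 353.192 = 853.771.
Reliability = 853.771 / 996.282 = 0.8570.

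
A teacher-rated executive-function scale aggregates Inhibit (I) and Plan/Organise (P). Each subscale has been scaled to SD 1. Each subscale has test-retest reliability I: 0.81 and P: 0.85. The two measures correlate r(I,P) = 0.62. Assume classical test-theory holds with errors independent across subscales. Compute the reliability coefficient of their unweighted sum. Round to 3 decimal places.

0.895

Var(I+P) = 2 + 2·[0.62] = 2 + 1.24 = 3.24.
Under uncorrelated errors the observed covariances equal the true-score covariances, so only the own-variance terms attenuate.
True-score variance = [0.81 + 0.85] + 1.24 = 1.66 + 1.24 = 2.9.
Reliability = 2.9 / 3.24 = 0.895.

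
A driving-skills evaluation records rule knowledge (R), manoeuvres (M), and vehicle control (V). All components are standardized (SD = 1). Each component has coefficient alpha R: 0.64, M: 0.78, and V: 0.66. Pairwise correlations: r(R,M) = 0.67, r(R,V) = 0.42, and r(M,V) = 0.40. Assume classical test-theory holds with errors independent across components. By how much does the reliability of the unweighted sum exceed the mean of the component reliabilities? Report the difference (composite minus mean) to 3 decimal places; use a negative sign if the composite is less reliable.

Var(sum) = 3 + 2.98 = 5.98; true-score variance = 2.08 + 2.98 = 5.06; composite reliability = 0.8462.
Mean component reliability = 0.6933.
Difference = 0.8462 − 0.6933 = 0.153.

0.153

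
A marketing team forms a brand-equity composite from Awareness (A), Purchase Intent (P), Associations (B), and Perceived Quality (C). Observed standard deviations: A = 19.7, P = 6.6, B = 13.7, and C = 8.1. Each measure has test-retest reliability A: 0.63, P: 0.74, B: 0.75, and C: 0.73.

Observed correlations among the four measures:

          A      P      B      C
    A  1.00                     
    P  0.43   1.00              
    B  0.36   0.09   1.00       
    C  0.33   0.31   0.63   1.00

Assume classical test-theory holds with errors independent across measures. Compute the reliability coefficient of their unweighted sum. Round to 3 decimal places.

0.829

Var(A+P+B+C) = 19.7² + 6.6² + 13.7² + 8.1² + 2·[19.7·6.6·0.43 + 19.7·13.7·0.36 + 19.7·8.1·0.33 + 6.6·13.7·0.09 + 6.6·8.1·0.31 + 13.7·8.1·0.63] = 684.95 + 600.697 = 1285.65.
With uncorrelated errors the cross-covariances are all true-score covariance, so they carry over unchanged; only the diagonal terms shrink to ρᵢσᵢ².
True-score variance = [19.7²·0.63 + 6.6²·0.74 + 13.7²·0.75 + 8.1²·0.73] + 600.697 = 465.394 + 600.697 = 1066.09.
Reliability = 1066.09 / 1285.65 = 0.829.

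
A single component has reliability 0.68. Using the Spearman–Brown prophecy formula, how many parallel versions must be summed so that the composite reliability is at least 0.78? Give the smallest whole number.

k ≥ ρ*(1−ρ₁)/(ρ₁(1−ρ*)) = 0.78·0.32 / (0.68·0.22) = 1.668.
Smallest integer k = 2.

2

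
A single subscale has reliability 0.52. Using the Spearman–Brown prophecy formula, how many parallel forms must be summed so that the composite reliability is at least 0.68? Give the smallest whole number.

2

k ≥ ρ*(1−ρ₁)/(ρ₁(1−ρ*)) = 0.68·0.48 / (0.52·0.32) = 1.962.
Smallest integer k = 2.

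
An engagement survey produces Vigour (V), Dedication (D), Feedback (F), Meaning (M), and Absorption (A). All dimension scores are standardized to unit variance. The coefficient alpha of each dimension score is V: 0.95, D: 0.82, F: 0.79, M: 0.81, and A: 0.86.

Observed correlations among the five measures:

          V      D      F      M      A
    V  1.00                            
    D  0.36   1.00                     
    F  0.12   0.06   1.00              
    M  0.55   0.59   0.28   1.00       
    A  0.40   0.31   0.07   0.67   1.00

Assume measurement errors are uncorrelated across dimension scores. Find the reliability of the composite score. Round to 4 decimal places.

Var(V+D+F+M+A) = 5 + 2·[0.36 + 0.12 + 0.55 + 0.40 + 0.06 + 0.59 + 0.31 + 0.28 + 0.07 + 0.67] = 5 + 6.82 = 11.82.
With uncorrelated errors the cross-covariances are all true-score covariance, so they carry over unchanged; only the diagonal terms shrink to ρᵢσᵢ².
True-score variance = [0.95 + 0.82 + 0.79 + 0.81 + 0.86] + 6.82 = 4.23 + 6.82 = 11.05.
Reliability = 11.05 / 11.82 = 0.9349.

0.9349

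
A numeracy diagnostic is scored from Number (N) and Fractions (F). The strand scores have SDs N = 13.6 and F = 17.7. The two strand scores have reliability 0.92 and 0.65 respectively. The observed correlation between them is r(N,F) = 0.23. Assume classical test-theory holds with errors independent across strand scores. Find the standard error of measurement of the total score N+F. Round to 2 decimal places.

11.16

Var(total) = 498.25 + 110.731 = 608.981.
True-score variance = 373.802 + 110.731 = 484.533, so reliability = 0.7956.
Error variance = 608.981 − 484.533 = 124.448; SEM = √124.448 = 11.16.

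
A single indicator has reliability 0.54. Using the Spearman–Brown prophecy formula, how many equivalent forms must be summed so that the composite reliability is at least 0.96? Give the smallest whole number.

k ≥ ρ*(1−ρ₁)/(ρ₁(1−ρ*)) = 0.96·0.46 / (0.54·0.04) = 20.444.
Smallest integer k = 21.

21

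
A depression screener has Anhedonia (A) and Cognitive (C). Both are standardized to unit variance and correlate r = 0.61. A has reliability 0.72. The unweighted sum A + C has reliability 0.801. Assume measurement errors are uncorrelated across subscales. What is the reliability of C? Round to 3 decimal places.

Var(A+C) = 2 + 2·0.61 = 3.220.
True-score variance = ρ_A + ρ_C + 2·0.61, so 0.801 = (0.72 + ρ_C + 1.22) / 3.220.
ρ_C = 0.801·3.220 − 0.72 − 1.22 = 0.639.

0.639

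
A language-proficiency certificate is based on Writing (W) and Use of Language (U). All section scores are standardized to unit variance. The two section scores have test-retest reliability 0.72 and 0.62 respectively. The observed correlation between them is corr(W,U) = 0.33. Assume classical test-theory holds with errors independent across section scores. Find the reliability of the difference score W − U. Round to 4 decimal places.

Var(W−U) = 1 + 1 − 2·0.33 = 2 − 0.66 = 1.34.
Because errors are independent across components, Cov(Tᵢ,Tⱼ) = Cov(Xᵢ,Xⱼ); the off-diagonal part of the true-score variance is the same as above.
True-score variance = [0.72 + 0.62] − 0.66 = 1.34 − 0.66 = 0.68.
Reliability = 0.68 / 1.34 = 0.5075.

0.5075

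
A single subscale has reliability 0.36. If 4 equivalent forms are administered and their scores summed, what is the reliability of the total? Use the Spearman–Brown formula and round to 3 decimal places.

ρ_k = kρ / (1 + (k−1)ρ) = 4·0.36 / (1 + 3·0.36) = 1.440 / 2.080 = 0.692.

0.692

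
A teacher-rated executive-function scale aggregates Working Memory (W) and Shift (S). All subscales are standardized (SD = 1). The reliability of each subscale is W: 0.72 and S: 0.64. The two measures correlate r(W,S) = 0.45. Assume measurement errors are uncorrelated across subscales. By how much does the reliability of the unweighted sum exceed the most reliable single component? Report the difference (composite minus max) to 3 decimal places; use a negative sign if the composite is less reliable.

0.059

Var(sum) = 2 + 0.9 = 2.9; true-score variance = 1.36 + 0.9 = 2.26; composite reliability = 0.7793.
Max component reliability = 0.7200.
Difference = 0.7793 − 0.7200 = 0.059.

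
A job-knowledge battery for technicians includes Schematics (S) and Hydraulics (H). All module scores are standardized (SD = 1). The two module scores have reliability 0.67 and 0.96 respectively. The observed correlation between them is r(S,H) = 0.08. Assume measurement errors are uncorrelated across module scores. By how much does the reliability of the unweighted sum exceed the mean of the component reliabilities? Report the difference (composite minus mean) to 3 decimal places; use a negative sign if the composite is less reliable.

Var(sum) = 2 + 0.16 = 2.16; true-score variance = 1.63 + 0.16 = 1.79; composite reliability = 0.8287.
Mean component reliability = 0.8150.
Difference = 0.8287 − 0.8150 = 0.014.

0.014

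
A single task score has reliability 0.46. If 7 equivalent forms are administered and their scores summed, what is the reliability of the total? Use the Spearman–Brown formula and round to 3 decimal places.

0.856

ρ_k = kρ / (1 + (k−1)ρ) = 7·0.46 / (1 + 6·0.46) = 3.220 / 3.760 = 0.856.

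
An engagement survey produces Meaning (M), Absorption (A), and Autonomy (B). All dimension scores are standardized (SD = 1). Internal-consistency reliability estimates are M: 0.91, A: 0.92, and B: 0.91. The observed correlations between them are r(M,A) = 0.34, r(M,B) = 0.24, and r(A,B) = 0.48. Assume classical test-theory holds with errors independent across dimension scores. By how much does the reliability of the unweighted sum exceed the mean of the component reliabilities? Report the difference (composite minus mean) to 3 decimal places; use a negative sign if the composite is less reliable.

0.036

Var(sum) = 3 + 2.12 = 5.12; true-score variance = 2.74 + 2.12 = 4.86; composite reliability = 0.9492.
Mean component reliability = 0.9133.
Difference = 0.9492 − 0.9133 = 0.036.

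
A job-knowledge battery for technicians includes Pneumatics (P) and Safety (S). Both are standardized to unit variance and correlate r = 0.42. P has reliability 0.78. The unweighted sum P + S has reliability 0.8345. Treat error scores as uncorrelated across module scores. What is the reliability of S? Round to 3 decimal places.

Var(P+S) = 2 + 2·0.42 = 2.840.
True-score variance = ρ_P + ρ_S + 2·0.42, so 0.8345 = (0.78 + ρ_S + 0.84) / 2.840.
ρ_S = 0.8345·2.840 − 0.78 − 0.84 = 0.750.

0.750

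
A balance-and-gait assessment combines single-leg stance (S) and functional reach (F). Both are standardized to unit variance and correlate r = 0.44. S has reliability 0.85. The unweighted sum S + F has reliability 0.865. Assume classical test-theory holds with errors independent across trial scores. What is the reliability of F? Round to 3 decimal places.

0.761

Var(S+F) = 2 + 2·0.44 = 2.880.
True-score variance = ρ_S + ρ_F + 2·0.44, so 0.865 = (0.85 + ρ_F + 0.88) / 2.880.
ρ_F = 0.865·2.880 − 0.85 − 0.88 = 0.761.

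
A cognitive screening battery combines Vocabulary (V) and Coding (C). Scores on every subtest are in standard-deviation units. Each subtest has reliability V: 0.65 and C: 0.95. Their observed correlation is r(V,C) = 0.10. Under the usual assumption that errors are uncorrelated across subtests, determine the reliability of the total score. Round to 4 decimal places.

0.8182

Var(V+C) = 2 + 2·[0.10] = 2 + 0.2 = 2.2.
With uncorrelated errors the cross-covariances are all true-score covariance, so they carry over unchanged; only the diagonal terms shrink to ρᵢσᵢ².
True-score variance = [0.65 + 0.95] + 0.2 = 1.6 + 0.2 = 1.8.
Reliability = 1.8 / 2.2 = 0.8182.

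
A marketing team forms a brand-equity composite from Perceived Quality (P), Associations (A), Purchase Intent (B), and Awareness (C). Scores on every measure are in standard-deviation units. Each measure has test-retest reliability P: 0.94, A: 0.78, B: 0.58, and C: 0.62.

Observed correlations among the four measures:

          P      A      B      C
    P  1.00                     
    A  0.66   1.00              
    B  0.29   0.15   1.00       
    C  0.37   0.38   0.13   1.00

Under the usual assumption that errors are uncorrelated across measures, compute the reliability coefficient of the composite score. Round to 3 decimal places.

0.864

Var(P+A+B+C) = 4 + 2·[0.66 + 0.29 + 0.37 + 0.15 + 0.38 + 0.13] = 4 + 3.96 = 7.96.
With uncorrelated errors the cross-covariances are all true-score covariance, so they carry over unchanged; only the diagonal terms shrink to ρᵢσᵢ².
True-score variance = [0.94 + 0.78 + 0.58 + 0.62] + 3.96 = 2.92 + 3.96 = 6.88.
Reliability = 6.88 / 7.96 = 0.864.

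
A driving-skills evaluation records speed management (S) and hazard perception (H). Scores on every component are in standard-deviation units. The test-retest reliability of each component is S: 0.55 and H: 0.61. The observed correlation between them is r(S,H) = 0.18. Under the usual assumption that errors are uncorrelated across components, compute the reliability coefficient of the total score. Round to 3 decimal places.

0.644

Var(S+H) = 2 + 2·[0.18] = 2 + 0.36 = 2.36.
Because errors are independent across components, Cov(Tᵢ,Tⱼ) = Cov(Xᵢ,Xⱼ); the off-diagonal part of the true-score variance is the same as above.
True-score variance = [0.55 + 0.61] + 0.36 = 1.16 + 0.36 = 1.52.
Reliability = 1.52 / 2.36 = 0.644.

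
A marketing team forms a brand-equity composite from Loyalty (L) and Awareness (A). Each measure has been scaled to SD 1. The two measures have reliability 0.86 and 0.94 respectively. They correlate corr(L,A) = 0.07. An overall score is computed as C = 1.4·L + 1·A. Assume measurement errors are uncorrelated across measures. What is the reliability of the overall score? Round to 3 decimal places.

0.894

Var(C) = 1.4² + 1 + 2·[1.4·0.07] = 2.96 + 0.196 = 3.156.
Because errors are independent across components, Cov(Tᵢ,Tⱼ) = Cov(Xᵢ,Xⱼ); the off-diagonal part of the true-score variance is the same as above.
True-score variance = [1.4²·0.86 + 0.94] + 0.196 = 2.6256 + 0.196 = 2.8216.
Reliability = 2.8216 / 3.156 = 0.894.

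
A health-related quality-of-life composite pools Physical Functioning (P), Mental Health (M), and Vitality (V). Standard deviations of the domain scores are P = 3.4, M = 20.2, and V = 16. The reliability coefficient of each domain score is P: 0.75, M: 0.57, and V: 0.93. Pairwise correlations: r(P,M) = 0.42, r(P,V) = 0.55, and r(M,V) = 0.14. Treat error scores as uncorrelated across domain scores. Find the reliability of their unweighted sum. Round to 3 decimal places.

Var(P+M+V) = 3.4² + 20.2² + 16² + 2·[3.4·20.2·0.42 + 3.4·16·0.55 + 20.2·16·0.14] = 675.6 + 208.027 = 883.627.
Under uncorrelated errors the observed covariances equal the true-score covariances, so only the own-variance terms attenuate.
True-score variance = [3.4²·0.75 + 20.2²·0.57 + 16²·0.93] + 208.027 = 479.333 + 208.027 = 687.36.
Reliability = 687.36 / 883.627 = 0.778.

0.778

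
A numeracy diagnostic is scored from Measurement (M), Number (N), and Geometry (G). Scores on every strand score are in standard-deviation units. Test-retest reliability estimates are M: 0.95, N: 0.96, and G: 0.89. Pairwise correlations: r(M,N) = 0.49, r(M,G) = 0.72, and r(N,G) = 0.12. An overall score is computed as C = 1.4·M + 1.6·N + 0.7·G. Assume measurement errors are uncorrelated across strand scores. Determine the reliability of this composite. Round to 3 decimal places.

0.971

Var(C) = 1.4² + 1.6² + 0.7² + 2·[2.24·0.49 + 0.98·0.72 + 1.12·0.12] = 5.01 + 3.8752 = 8.8852.
With uncorrelated errors the cross-covariances are all true-score covariance, so they carry over unchanged; only the diagonal terms shrink to ρᵢσᵢ².
True-score variance = [1.4²·0.95 + 1.6²·0.96 + 0.7²·0.89] + 3.8752 = 4.7557 + 3.8752 = 8.6309.
Reliability = 8.6309 / 8.8852 = 0.971.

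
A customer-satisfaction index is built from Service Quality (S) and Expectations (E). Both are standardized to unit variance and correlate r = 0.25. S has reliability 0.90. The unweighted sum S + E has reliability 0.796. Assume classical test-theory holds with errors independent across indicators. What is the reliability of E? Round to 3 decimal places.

0.590

Var(S+E) = 2 + 2·0.25 = 2.500.
True-score variance = ρ_S + ρ_E + 2·0.25, so 0.796 = (0.90 + ρ_E + 0.50) / 2.500.
ρ_E = 0.796·2.500 − 0.90 − 0.50 = 0.590.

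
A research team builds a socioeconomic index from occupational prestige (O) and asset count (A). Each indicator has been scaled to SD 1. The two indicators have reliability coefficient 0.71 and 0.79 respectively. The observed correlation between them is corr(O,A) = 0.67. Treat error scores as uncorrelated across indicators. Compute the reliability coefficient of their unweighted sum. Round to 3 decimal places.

0.850

Var(O+A) = 2 + 2·[0.67] = 2 + 1.34 = 3.34.
With uncorrelated errors the cross-covariances are all true-score covariance, so they carry over unchanged; only the diagonal terms shrink to ρᵢσᵢ².
True-score variance = [0.71 + 0.79] + 1.34 = 1.5 + 1.34 = 2.84.
Reliability = 2.84 / 3.34 = 0.850.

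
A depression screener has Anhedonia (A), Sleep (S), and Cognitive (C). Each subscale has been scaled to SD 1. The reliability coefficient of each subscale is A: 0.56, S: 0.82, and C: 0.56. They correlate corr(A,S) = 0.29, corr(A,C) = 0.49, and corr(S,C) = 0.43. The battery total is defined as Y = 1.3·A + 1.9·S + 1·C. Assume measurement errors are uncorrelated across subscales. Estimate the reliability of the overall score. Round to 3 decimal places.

0.828

Var(Y) = 1.3² + 1.9² + 1 + 2·[2.47·0.29 + 1.3·0.49 + 1.9·0.43] = 6.3 + 4.3406 = 10.6406.
Because errors are independent across components, Cov(Tᵢ,Tⱼ) = Cov(Xᵢ,Xⱼ); the off-diagonal part of the true-score variance is the same as above.
True-score variance = [1.3²·0.56 + 1.9²·0.82 + 0.56] + 4.3406 = 4.4666 + 4.3406 = 8.8072.
Reliability = 8.8072 / 10.6406 = 0.828.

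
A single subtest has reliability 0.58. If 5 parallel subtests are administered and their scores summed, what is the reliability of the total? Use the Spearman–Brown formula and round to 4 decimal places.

ρ_k = kρ / (1 + (k−1)ρ) = 5·0.58 / (1 + 4·0.58) = 2.900 / 3.320 = 0.8735.

0.8735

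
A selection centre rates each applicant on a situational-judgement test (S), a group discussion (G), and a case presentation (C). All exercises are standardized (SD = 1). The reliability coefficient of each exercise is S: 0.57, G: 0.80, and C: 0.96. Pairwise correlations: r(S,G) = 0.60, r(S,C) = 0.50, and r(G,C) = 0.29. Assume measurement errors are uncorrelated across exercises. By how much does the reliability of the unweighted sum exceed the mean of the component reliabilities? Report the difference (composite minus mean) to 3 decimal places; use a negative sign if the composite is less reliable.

Var(sum) = 3 + 2.78 = 5.78; true-score variance = 2.33 + 2.78 = 5.11; composite reliability = 0.8841.
Mean component reliability = 0.7767.
Difference = 0.8841 − 0.7767 = 0.107.

0.107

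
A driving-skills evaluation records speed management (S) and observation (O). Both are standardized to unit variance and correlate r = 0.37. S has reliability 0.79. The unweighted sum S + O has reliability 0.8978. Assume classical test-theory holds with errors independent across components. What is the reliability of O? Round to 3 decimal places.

Var(S+O) = 2 + 2·0.37 = 2.740.
True-score variance = ρ_S + ρ_O + 2·0.37, so 0.8978 = (0.79 + ρ_O + 0.74) / 2.740.
ρ_O = 0.8978·2.740 − 0.79 − 0.74 = 0.930.

0.930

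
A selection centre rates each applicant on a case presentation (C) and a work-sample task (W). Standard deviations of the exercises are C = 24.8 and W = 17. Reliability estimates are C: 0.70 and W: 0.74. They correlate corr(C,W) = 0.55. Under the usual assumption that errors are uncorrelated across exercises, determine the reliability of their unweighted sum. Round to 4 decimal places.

0.8102

Var(C+W) = 24.8² + 17² + 2·[24.8·17·0.55] = 904.04 + 463.76 = 1367.8.
With uncorrelated errors the cross-covariances are all true-score covariance, so they carry over unchanged; only the diagonal terms shrink to ρᵢσᵢ².
True-score variance = [24.8²·0.70 + 17²·0.74] + 463.76 = 644.388 + 463.76 = 1108.15.
Reliability = 1108.15 / 1367.8 = 0.8102.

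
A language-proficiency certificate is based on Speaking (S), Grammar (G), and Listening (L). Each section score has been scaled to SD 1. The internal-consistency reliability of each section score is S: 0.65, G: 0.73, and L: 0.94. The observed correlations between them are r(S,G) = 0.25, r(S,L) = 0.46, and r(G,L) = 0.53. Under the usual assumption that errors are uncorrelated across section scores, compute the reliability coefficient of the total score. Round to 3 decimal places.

Var(S+G+L) = 3 + 2·[0.25 + 0.46 + 0.53] = 3 + 2.48 = 5.48.
Because errors are independent across components, Cov(Tᵢ,Tⱼ) = Cov(Xᵢ,Xⱼ); the off-diagonal part of the true-score variance is the same as above.
True-score variance = [0.65 + 0.73 + 0.94] + 2.48 = 2.32 + 2.48 = 4.8.
Reliability = 4.8 / 5.48 = 0.876.

0.876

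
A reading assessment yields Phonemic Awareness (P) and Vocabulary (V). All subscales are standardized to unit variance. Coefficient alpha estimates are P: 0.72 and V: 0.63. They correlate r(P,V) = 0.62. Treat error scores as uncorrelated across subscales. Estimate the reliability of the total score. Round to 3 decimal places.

0.799

Var(P+V) = 2 + 2·[0.62] = 2 + 1.24 = 3.24.
Because errors are independent across components, Cov(Tᵢ,Tⱼ) = Cov(Xᵢ,Xⱼ); the off-diagonal part of the true-score variance is the same as above.
True-score variance = [0.72 + 0.63] + 1.24 = 1.35 + 1.24 = 2.59.
Reliability = 2.59 / 3.24 = 0.799.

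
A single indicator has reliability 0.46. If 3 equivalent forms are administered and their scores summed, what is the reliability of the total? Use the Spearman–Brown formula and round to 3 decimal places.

0.719

ρ_k = kρ / (1 + (k−1)ρ) = 3·0.46 / (1 + 2·0.46) = 1.380 / 1.920 = 0.719.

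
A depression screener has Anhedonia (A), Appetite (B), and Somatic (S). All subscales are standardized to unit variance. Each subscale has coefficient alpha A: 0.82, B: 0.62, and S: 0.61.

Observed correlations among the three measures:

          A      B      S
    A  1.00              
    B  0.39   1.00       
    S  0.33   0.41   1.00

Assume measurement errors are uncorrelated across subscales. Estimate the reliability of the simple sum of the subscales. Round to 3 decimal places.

Var(A+B+S) = 3 + 2·[0.39 + 0.33 + 0.41] = 3 + 2.26 = 5.26.
Under uncorrelated errors the observed covariances equal the true-score covariances, so only the own-variance terms attenuate.
True-score variance = [0.82 + 0.62 + 0.61] + 2.26 = 2.05 + 2.26 = 4.31.
Reliability = 4.31 / 5.26 = 0.819.

0.819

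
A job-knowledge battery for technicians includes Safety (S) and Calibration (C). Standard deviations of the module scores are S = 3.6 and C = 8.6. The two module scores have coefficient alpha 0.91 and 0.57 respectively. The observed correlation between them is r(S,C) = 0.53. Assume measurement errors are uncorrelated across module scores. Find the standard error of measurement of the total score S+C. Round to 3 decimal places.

5.742

Var(total) = 86.92 + 32.8176 = 119.738.
True-score variance = 53.9508 + 32.8176 = 86.7684, so reliability = 0.7247.
Error variance = 119.738 − 86.7684 = 32.9692; SEM = √32.9692 = 5.742.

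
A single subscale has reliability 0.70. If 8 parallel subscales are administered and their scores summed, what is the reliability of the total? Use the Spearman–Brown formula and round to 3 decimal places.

ρ_k = kρ / (1 + (k−1)ρ) = 8·0.70 / (1 + 7·0.70) = 5.600 / 5.900 = 0.949.

0.949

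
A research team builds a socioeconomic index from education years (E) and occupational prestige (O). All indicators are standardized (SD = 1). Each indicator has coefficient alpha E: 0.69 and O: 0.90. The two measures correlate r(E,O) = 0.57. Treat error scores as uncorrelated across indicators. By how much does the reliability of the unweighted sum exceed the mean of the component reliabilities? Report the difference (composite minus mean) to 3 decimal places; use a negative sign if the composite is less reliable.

0.074

Var(sum) = 2 + 1.14 = 3.14; true-score variance = 1.59 + 1.14 = 2.73; composite reliability = 0.8694.
Mean component reliability = 0.7950.
Difference = 0.8694 − 0.7950 = 0.074.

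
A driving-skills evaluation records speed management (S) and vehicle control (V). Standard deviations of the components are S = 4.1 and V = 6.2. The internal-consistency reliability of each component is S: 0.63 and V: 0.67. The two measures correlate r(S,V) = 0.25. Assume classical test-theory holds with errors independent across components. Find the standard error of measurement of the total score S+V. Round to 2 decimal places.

4.35

Var(total) = 55.25 + 12.71 = 67.96.
True-score variance = 36.3451 + 12.71 = 49.0551, so reliability = 0.7218.
Error variance = 67.96 − 49.0551 = 18.9049; SEM = √18.9049 = 4.35.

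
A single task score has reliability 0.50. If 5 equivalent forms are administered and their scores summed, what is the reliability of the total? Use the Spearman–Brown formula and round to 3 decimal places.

ρ_k = kρ / (1 + (k−1)ρ) = 5·0.50 / (1 + 4·0.50) = 2.500 / 3.000 = 0.833.

0.833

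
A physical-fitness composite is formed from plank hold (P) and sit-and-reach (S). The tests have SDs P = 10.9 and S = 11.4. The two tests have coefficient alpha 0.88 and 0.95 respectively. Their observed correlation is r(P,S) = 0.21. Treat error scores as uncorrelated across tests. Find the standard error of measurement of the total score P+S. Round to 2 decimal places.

Var(total) = 248.77 + 52.1892 = 300.959.
True-score variance = 228.015 + 52.1892 = 280.204, so reliability = 0.9310.
Error variance = 300.959 − 280.204 = 20.7552; SEM = √20.7552 = 4.56.

4.56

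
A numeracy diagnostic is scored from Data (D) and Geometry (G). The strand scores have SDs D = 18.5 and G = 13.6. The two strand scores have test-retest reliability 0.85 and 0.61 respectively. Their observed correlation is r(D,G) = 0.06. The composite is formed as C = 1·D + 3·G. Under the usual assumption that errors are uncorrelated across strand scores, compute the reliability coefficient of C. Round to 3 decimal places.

0.666

Var(C) = 18.5² + 3²·13.6² + 2·[3·18.5·13.6·0.06] = 2006.89 + 90.576 = 2097.47.
Under uncorrelated errors the observed covariances equal the true-score covariances, so only the own-variance terms attenuate.
True-score variance = [18.5²·0.85 + 3²·13.6²·0.61] + 90.576 = 1306.34 + 90.576 = 1396.92.
Reliability = 1396.92 / 2097.47 = 0.666.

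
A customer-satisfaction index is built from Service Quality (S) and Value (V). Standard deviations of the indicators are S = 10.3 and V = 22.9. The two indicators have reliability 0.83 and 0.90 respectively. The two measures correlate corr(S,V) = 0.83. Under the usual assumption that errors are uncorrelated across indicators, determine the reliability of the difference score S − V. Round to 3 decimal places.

0.705

Var(S−V) = 10.3² + 22.9² − 2·10.3·22.9·0.83 = 630.5 − 391.544 = 238.956.
With uncorrelated errors the cross-covariances are all true-score covariance, so they carry over unchanged; only the diagonal terms shrink to ρᵢσᵢ².
True-score variance = [10.3²·0.83 + 22.9²·0.90] − 391.544 = 560.024 − 391.544 = 168.479.
Reliability = 168.479 / 238.956 = 0.705.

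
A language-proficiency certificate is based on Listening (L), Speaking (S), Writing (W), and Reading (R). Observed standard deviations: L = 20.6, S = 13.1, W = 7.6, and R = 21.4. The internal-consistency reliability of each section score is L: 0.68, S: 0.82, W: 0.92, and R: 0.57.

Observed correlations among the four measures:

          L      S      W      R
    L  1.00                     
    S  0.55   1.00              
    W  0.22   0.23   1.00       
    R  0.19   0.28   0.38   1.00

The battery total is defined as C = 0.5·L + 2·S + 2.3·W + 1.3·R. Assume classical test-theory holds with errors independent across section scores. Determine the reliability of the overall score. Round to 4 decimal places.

0.8461

Var(C) = 0.5²·20.6² + 2²·13.1² + 2.3²·7.6² + 1.3²·21.4² + 2·[20.6·13.1·0.55 + 1.15·20.6·7.6·0.22 + 0.65·20.6·21.4·0.19 + 4.6·13.1·7.6·0.23 + 2.6·13.1·21.4·0.28 + 2.99·7.6·21.4·0.38] = 1872.03 + 1473.38 = 3345.41.
Under uncorrelated errors the observed covariances equal the true-score covariances, so only the own-variance terms attenuate.
True-score variance = [0.5²·20.6²·0.68 + 2²·13.1²·0.82 + 2.3²·7.6²·0.92 + 1.3²·21.4²·0.57] + 1473.38 = 1357.28 + 1473.38 = 2830.66.
Reliability = 2830.66 / 3345.41 = 0.8461.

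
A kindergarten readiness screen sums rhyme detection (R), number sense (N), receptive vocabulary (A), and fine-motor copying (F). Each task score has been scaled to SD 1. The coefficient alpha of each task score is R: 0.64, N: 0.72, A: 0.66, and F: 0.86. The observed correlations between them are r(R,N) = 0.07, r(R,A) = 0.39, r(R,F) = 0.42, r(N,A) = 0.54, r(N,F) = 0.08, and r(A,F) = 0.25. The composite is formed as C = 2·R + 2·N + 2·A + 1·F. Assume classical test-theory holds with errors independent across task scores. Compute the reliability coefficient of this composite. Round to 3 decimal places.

Var(C) = 2² + 2² + 2² + 1 + 2·[4·0.07 + 4·0.39 + 2·0.42 + 4·0.54 + 2·0.08 + 2·0.25] = 13 + 11 = 24.
Under uncorrelated errors the observed covariances equal the true-score covariances, so only the own-variance terms attenuate.
True-score variance = [2²·0.64 + 2²·0.72 + 2²·0.66 + 0.86] + 11 = 8.94 + 11 = 19.94.
Reliability = 19.94 / 24 = 0.831.

0.831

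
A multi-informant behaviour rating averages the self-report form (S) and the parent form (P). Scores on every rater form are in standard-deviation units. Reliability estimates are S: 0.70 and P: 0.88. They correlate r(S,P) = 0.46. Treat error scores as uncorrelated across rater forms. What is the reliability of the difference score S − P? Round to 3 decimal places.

0.611

Var(S−P) = 1 + 1 − 2·0.46 = 2 − 0.92 = 1.08.
Under uncorrelated errors the observed covariances equal the true-score covariances, so only the own-variance terms attenuate.
True-score variance = [0.70 + 0.88] − 0.92 = 1.58 − 0.92 = 0.66.
Reliability = 0.66 / 1.08 = 0.611.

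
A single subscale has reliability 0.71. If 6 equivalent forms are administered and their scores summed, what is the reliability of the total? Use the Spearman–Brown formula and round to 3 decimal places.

ρ_k = kρ / (1 + (k−1)ρ) = 6·0.71 / (1 + 5·0.71) = 4.260 / 4.550 = 0.936.

0.936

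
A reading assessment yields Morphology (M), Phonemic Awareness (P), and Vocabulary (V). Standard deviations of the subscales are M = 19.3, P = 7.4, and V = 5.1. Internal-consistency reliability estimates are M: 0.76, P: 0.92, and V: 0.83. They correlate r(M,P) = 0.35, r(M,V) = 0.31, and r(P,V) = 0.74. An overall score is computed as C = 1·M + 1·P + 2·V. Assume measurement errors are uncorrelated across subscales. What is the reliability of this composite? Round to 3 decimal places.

0.871

Var(C) = 19.3² + 7.4² + 2²·5.1² + 2·[19.3·7.4·0.35 + 2·19.3·5.1·0.31 + 2·7.4·5.1·0.74] = 531.29 + 333.738 = 865.028.
Because errors are independent across components, Cov(Tᵢ,Tⱼ) = Cov(Xᵢ,Xⱼ); the off-diagonal part of the true-score variance is the same as above.
True-score variance = [19.3²·0.76 + 7.4²·0.92 + 2²·5.1²·0.83] + 333.738 = 419.825 + 333.738 = 753.562.
Reliability = 753.562 / 865.028 = 0.871.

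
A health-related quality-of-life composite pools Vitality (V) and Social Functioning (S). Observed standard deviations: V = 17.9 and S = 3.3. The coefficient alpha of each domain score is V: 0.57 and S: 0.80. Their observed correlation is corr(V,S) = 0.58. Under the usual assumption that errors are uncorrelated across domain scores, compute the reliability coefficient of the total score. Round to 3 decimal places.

0.650

Var(V+S) = 17.9² + 3.3² + 2·[17.9·3.3·0.58] = 331.3 + 68.5212 = 399.821.
Under uncorrelated errors the observed covariances equal the true-score covariances, so only the own-variance terms attenuate.
True-score variance = [17.9²·0.57 + 3.3²·0.80] + 68.5212 = 191.346 + 68.5212 = 259.867.
Reliability = 259.867 / 399.821 = 0.650.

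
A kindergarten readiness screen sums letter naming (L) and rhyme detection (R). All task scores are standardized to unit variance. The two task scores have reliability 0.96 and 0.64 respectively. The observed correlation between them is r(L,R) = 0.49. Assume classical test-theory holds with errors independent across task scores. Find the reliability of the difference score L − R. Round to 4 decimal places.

Var(L−R) = 1 + 1 − 2·0.49 = 2 − 0.98 = 1.02.
Because errors are independent across components, Cov(Tᵢ,Tⱼ) = Cov(Xᵢ,Xⱼ); the off-diagonal part of the true-score variance is the same as above.
True-score variance = [0.96 + 0.64] − 0.98 = 1.6 − 0.98 = 0.62.
Reliability = 0.62 / 1.02 = 0.6078.

0.6078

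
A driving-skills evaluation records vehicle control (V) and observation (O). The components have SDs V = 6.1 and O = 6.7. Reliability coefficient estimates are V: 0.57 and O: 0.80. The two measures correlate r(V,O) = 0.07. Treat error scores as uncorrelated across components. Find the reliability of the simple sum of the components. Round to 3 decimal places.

Var(V+O) = 6.1² + 6.7² + 2·[6.1·6.7·0.07] = 82.1 + 5.7218 = 87.8218.
Because errors are independent across components, Cov(Tᵢ,Tⱼ) = Cov(Xᵢ,Xⱼ); the off-diagonal part of the true-score variance is the same as above.
True-score variance = [6.1²·0.57 + 6.7²·0.80] + 5.7218 = 57.1217 + 5.7218 = 62.8435.
Reliability = 62.8435 / 87.8218 = 0.716.

0.716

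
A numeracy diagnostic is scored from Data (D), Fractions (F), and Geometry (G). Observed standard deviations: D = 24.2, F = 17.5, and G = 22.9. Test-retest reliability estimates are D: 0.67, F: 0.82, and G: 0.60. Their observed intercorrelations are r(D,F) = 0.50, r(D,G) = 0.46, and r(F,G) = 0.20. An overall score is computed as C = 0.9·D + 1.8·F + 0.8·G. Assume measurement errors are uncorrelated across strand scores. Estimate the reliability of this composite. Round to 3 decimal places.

0.848

Var(C) = 0.9²·24.2² + 1.8²·17.5² + 0.8²·22.9² + 2·[1.62·24.2·17.5·0.50 + 0.72·24.2·22.9·0.46 + 1.44·17.5·22.9·0.20] = 1802.24 + 1283.99 = 3086.23.
Under uncorrelated errors the observed covariances equal the true-score covariances, so only the own-variance terms attenuate.
True-score variance = [0.9²·24.2²·0.67 + 1.8²·17.5²·0.82 + 0.8²·22.9²·0.60] + 1283.99 = 1332.85 + 1283.99 = 2616.84.
Reliability = 2616.84 / 3086.23 = 0.848.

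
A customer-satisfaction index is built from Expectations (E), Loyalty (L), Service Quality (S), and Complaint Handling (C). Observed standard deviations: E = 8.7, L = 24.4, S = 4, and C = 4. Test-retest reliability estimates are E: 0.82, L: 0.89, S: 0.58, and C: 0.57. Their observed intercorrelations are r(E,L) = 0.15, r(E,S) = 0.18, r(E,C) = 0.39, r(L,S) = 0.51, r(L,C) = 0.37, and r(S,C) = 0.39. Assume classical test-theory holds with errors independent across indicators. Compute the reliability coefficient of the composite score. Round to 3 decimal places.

0.906

Var(E+L+S+C) = 8.7² + 24.4² + 4² + 4² + 2·[8.7·24.4·0.15 + 8.7·4·0.18 + 8.7·4·0.39 + 24.4·4·0.51 + 24.4·4·0.37 + 4·4·0.39] = 703.05 + 287.612 = 990.662.
With uncorrelated errors the cross-covariances are all true-score covariance, so they carry over unchanged; only the diagonal terms shrink to ρᵢσᵢ².
True-score variance = [8.7²·0.82 + 24.4²·0.89 + 4²·0.58 + 4²·0.57] + 287.612 = 610.336 + 287.612 = 897.948.
Reliability = 897.948 / 990.662 = 0.906.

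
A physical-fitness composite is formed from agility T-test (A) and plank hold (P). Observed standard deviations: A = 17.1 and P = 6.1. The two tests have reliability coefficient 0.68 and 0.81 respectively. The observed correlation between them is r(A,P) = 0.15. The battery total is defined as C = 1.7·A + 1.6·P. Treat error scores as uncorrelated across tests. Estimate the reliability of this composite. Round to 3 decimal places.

Var(C) = 1.7²·17.1² + 1.6²·6.1² + 2·[2.72·17.1·6.1·0.15] = 940.322 + 85.117 = 1025.44.
Under uncorrelated errors the observed covariances equal the true-score covariances, so only the own-variance terms attenuate.
True-score variance = [1.7²·17.1²·0.68 + 1.6²·6.1²·0.81] + 85.117 = 651.803 + 85.117 = 736.92.
Reliability = 736.92 / 1025.44 = 0.719.

0.719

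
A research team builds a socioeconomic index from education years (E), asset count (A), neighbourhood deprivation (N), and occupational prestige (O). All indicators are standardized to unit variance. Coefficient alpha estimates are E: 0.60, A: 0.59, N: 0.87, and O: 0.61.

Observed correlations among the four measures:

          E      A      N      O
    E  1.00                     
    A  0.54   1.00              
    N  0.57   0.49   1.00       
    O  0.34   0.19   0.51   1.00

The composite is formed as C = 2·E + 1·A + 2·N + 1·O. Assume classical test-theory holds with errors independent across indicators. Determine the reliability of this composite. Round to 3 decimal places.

0.870

Var(C) = 2² + 1 + 2² + 1 + 2·[2·0.54 + 4·0.57 + 2·0.34 + 2·0.49 + 0.19 + 2·0.51] = 10 + 12.46 = 22.46.
Because errors are independent across components, Cov(Tᵢ,Tⱼ) = Cov(Xᵢ,Xⱼ); the off-diagonal part of the true-score variance is the same as above.
True-score variance = [2²·0.60 + 0.59 + 2²·0.87 + 0.61] + 12.46 = 7.08 + 12.46 = 19.54.
Reliability = 19.54 / 22.46 = 0.870.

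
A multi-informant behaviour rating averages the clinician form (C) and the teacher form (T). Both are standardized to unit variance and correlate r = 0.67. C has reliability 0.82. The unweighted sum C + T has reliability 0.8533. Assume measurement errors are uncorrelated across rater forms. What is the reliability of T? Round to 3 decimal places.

0.690

Var(C+T) = 2 + 2·0.67 = 3.340.
True-score variance = ρ_C + ρ_T + 2·0.67, so 0.8533 = (0.82 + ρ_T + 1.34) / 3.340.
ρ_T = 0.8533·3.340 − 0.82 − 1.34 = 0.690.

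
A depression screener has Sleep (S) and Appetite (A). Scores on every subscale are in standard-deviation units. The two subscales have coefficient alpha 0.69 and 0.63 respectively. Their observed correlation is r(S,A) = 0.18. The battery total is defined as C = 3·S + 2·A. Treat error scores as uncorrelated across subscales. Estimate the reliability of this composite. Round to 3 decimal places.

Var(C) = 3² + 2² + 2·[6·0.18] = 13 + 2.16 = 15.16.
Under uncorrelated errors the observed covariances equal the true-score covariances, so only the own-variance terms attenuate.
True-score variance = [3²·0.69 + 2²·0.63] + 2.16 = 8.73 + 2.16 = 10.89.
Reliability = 10.89 / 15.16 = 0.718.

0.718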